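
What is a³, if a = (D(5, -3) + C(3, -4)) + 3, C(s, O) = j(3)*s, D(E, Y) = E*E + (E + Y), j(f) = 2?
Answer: 46656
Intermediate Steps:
D(E, Y) = E + Y + E² (D(E, Y) = E² + (E + Y) = E + Y + E²)
C(s, O) = 2*s
a = 36 (a = ((5 - 3 + 5²) + 2*3) + 3 = ((5 - 3 + 25) + 6) + 3 = (27 + 6) + 3 = 33 + 3 = 36)
a³ = 36³ = 46656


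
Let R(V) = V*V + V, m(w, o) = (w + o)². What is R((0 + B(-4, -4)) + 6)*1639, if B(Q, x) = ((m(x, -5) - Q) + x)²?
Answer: 70693439784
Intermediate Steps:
m(w, o) = (o + w)²
B(Q, x) = (x + (-5 + x)² - Q)² (B(Q, x) = (((-5 + x)² - Q) + x)² = (x + (-5 + x)² - Q)²)
R(V) = V + V² (R(V) = V² + V = V + V²)
R((0 + B(-4, -4)) + 6)*1639 = (((0 + (-4 + (-5 - 4)² - 1*(-4))²) + 6)*(1 + ((0 + (-4 + (-5 - 4)² - 1*(-4))²) + 6)))*1639 = (((0 + (-4 + (-9)² + 4)²) + 6)*(1 + ((0 + (-4 + (-9)² + 4)²) + 6)))*1639 = (((0 + (-4 + 81 + 4)²) + 6)*(1 + ((0 + (-4 + 81 + 4)²) + 6)))*1639 = (((0 + 81²) + 6)*(1 + ((0 + 81²) + 6)))*1639 = (((0 + 6561) + 6)*(1 + ((0 + 6561) + 6)))*1639 = ((6561 + 6)*(1 + (6561 + 6)))*1639 = (6567*(1 + 6567))*1639 = (6567*6568)*1639 = 43132056*1639 = 70693439784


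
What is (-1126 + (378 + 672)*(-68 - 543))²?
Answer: 413032440976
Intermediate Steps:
(-1126 + (378 + 672)*(-68 - 543))² = (-1126 + 1050*(-611))² = (-1126 - 641550)² = (-642676)² = 413032440976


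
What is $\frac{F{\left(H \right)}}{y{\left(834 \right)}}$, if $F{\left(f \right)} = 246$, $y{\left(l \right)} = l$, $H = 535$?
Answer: $\frac{41}{139} \approx 0.29496$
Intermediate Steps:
$\frac{F{\left(H \right)}}{y{\left(834 \right)}} = \frac{246}{834} = 246 \cdot \frac{1}{834} = \frac{41}{139}$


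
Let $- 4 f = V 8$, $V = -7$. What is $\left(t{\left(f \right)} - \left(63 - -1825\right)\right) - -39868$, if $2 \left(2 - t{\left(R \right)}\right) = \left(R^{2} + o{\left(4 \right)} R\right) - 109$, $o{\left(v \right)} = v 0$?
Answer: $\frac{75877}{2} \approx 37939.0$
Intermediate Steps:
$f = 14$ ($f = - \frac{\left(-7\right) 8}{4} = \left(- \frac{1}{4}\right) \left(-56\right) = 14$)
$o{\left(v \right)} = 0$
$t{\left(R \right)} = \frac{113}{2} - \frac{R^{2}}{2}$ ($t{\left(R \right)} = 2 - \frac{\left(R^{2} + 0 R\right) - 109}{2} = 2 - \frac{\left(R^{2} + 0\right) - 109}{2} = 2 - \frac{R^{2} - 109}{2} = 2 - \frac{-109 + R^{2}}{2} = 2 - \left(- \frac{109}{2} + \frac{R^{2}}{2}\right) = \frac{113}{2} - \frac{R^{2}}{2}$)
$\left(t{\left(f \right)} - \left(63 - -1825\right)\right) - -39868 = \left(\left(\frac{113}{2} - \frac{14^{2}}{2}\right) - \left(63 - -1825\right)\right) - -39868 = \left(\left(\frac{113}{2} - 98\right) - \left(63 + 1825\right)\right) + 39868 = \left(\left(\frac{113}{2} - 98\right) - 1888\right) + 39868 = \left(- \frac{83}{2} - 1888\right) + 39868 = - \frac{3859}{2} + 39868 = \frac{75877}{2}$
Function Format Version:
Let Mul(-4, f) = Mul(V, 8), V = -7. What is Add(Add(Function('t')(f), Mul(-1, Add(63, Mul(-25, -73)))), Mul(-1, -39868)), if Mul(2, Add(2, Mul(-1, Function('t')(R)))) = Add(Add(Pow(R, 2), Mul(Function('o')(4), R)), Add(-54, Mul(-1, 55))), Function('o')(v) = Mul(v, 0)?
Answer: Rational(75877, 2) ≈ 37939.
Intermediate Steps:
f = 14 (f = Mul(Rational(-1, 4), Mul(-7, 8)) = Mul(Rational(-1, 4), -56) = 14)
Function('o')(v) = 0
Function('t')(R) = Add(Rational(113, 2), Mul(Rational(-1, 2), Pow(R, 2))) (Function('t')(R) = Add(2, Mul(Rational(-1, 2), Add(Add(Pow(R, 2), Mul(0, R)), Add(-54, Mul(-1, 55))))) = Add(2, Mul(Rational(-1, 2), Add(Add(Pow(R, 2), 0), Add(-54, -55)))) = Add(2, Mul(Rational(-1, 2), Add(Pow(R, 2), -109))) = Add(2, Mul(Rational(-1, 2), Add(-109, Pow(R, 2)))) = Add(2, Add(Rational(109, 2), Mul(Rational(-1, 2), Pow(R, 2)))) = Add(Rational(113, 2), Mul(Rational(-1, 2), Pow(R, 2))))
Add(Add(Function('t')(f), Mul(-1, Add(63, Mul(-25, -73)))), Mul(-1, -39868)) = Add(Add(Add(Rational(113, 2), Mul(Rational(-1, 2), Pow(14, 2))), Mul(-1, Add(63, Mul(-25, -73)))), Mul(-1, -39868)) = Add(Add(Add(Rational(113, 2), Mul(Rational(-1, 2), 196)), Mul(-1, Add(63, 1825))), 39868) = Add(Add(Add(Rational(113, 2), -98), Mul(-1, 1888)), 39868) = Add(Add(Rational(-83, 2), -1888), 39868) = Add(Rational(-3859, 2), 39868) = Rational(75877, 2)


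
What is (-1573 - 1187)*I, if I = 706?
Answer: -1948560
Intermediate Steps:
(-1573 - 1187)*I = (-1573 - 1187)*706 = -2760*706 = -1948560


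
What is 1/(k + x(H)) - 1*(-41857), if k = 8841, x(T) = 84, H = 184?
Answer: 373573726/8925 ≈ 41857.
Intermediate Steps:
1/(k + x(H)) - 1*(-41857) = 1/(8841 + 84) - 1*(-41857) = 1/8925 + 41857 = 373573726/8925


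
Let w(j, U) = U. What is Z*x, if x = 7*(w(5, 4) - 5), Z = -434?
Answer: 3038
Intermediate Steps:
x = -7 (x = 7*(4 - 5) = 7*(-1) = -7)
Z*x = -434*(-7) = 3038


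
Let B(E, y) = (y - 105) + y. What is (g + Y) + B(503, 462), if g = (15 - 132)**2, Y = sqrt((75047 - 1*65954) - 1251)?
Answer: 14508 + sqrt(7842) ≈ 14597.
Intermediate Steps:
Y = sqrt(7842) (Y = sqrt((75047 - 65954) - 1251) = sqrt(9093 - 1251) = sqrt(7842) ≈ 88.555)
B(E, y) = -105 + 2*y (B(E, y) = (-105 + y) + y = -105 + 2*y)
g = 13689 (g = (-117)**2 = 13689)
(g + Y) + B(503, 462) = (13689 + sqrt(7842)) + (-105 + 2*462) = (13689 + sqrt(7842)) + (-105 + 924) = (13689 + sqrt(7842)) + 819 = 14508 + sqrt(7842)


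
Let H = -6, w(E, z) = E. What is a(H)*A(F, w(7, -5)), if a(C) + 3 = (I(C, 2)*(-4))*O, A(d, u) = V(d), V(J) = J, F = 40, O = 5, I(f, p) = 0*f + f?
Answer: 4680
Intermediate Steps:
I(f, p) = f (I(f, p) = 0 + f = f)
A(d, u) = d
a(C) = -3 - 20*C (a(C) = -3 + (C*(-4))*5 = -3 - 4*C*5 = -3 - 20*C)
a(H)*A(F, w(7, -5)) = (-3 - 20*(-6))*40 = (-3 + 120)*40 = 117*40 = 4680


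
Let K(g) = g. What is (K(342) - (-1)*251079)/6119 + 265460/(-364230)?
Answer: 8995072109/222872337 ≈ 40.360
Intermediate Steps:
(K(342) - (-1)*251079)/6119 + 265460/(-364230) = (342 - (-1)*251079)/6119 + 265460/(-364230) = (342 - 1*(-251079))*(1/6119) + 265460*(-1/364230) = (342 + 251079)*(1/6119) - 26546/36423 = 251421*(1/6119) - 26546/36423 = 251421/6119 - 26546/36423 = 8995072109/222872337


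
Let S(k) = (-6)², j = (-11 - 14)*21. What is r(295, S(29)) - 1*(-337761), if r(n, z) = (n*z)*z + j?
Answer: 719556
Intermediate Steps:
j = -525 (j = -25*21 = -525)
S(k) = 36
r(n, z) = -525 + n*z² (r(n, z) = (n*z)*z - 525 = n*z² - 525 = -525 + n*z²)
r(295, S(29)) - 1*(-337761) = (-525 + 295*36²) - 1*(-337761) = (-525 + 295*1296) + 337761 = (-525 + 382320) + 337761 = 381795 + 337761 = 719556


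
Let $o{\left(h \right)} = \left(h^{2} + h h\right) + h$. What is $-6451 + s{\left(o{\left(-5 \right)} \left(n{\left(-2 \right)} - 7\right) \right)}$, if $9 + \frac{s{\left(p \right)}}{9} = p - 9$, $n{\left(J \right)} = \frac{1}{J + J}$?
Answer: $- \frac{38197}{4} \approx -9549.3$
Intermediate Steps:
$n{\left(J \right)} = \frac{1}{2 J}$
$o{\left(h \right)} = h + 2 h^{2}$ ($o{\left(h \right)} = \left(h^{2} + h^{2}\right) + h = 2 h^{2} + h = h + 2 h^{2}$)
$s{\left(p \right)} = -162 + 9 p$ ($s{\left(p \right)} = -81 + 9 \left(p - 9\right) = -81 + 9 \left(-9 + p\right) = -81 + \left(-81 + 9 p\right) = -162 + 9 p$)
$-6451 + s{\left(o{\left(-5 \right)} \left(n{\left(-2 \right)} - 7\right) \right)} = -6451 + \left(-162 + 9 - 5 \left(1 + 2 \left(-5\right)\right) \left(\frac{1}{2 \left(-2\right)} - 7\right)\right) = -6451 + \left(-162 + 9 - 5 \left(1 - 10\right) \left(\frac{1}{2} \left(- \frac{1}{2}\right) - 7\right)\right) = -6451 + \left(-162 + 9 \left(-5\right) \left(-9\right) \left(- \frac{1}{4} - 7\right)\right) = -6451 + \left(-162 + 9 \cdot 45 \left(- \frac{29}{4}\right)\right) = -6451 + \left(-162 + 9 \left(- \frac{1305}{4}\right)\right) = -6451 - \frac{12393}{4} = - \frac{38197}{4}$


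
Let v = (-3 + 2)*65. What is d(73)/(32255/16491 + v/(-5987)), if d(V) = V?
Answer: 7207408041/194182600 ≈ 37.117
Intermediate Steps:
v = -65 (v = -1*65 = -65)
d(73)/(32255/16491 + v/(-5987)) = 73/(32255/16491 - 65/(-5987)) = 73/(32255*(1/16491) - 65*(-1/5987)) = 73/(32255/16491 + 65/5987) = 73/(194182600/98731617) = 73*(98731617/194182600) = 7207408041/194182600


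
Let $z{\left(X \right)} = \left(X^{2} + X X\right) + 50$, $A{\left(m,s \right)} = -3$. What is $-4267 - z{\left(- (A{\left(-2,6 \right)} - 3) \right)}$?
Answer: $-4389$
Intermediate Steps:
$z{\left(X \right)} = 50 + 2 X^{2}$ ($z{\left(X \right)} = \left(X^{2} + X^{2}\right) + 50 = 2 X^{2} + 50 = 50 + 2 X^{2}$)
$-4267 - z{\left(- (A{\left(-2,6 \right)} - 3) \right)} = -4267 - \left(50 + 2 \left(- (-3 - 3)\right)^{2}\right) = -4267 - \left(50 + 2 \left(\left(-1\right) \left(-6\right)\right)^{2}\right) = -4267 - \left(50 + 2 \cdot 6^{2}\right) = -4267 - \left(50 + 2 \cdot 36\right) = -4267 - \left(50 + 72\right) = -4267 - 122 = -4389$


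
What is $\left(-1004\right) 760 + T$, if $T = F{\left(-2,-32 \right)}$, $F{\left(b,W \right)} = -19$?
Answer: $-763059$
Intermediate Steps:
$T = -19$
$\left(-1004\right) 760 + T = \left(-1004\right) 760 - 19 = -763040 - 19 = -763059$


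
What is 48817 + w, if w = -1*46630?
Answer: 2187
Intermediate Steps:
w = -46630
48817 + w = 48817 - 46630 = 2187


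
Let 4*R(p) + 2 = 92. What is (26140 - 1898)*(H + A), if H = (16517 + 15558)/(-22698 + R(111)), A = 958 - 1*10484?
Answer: -10474429445792/45351 ≈ -2.3096e+8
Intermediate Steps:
R(p) = 45/2 (R(p) = -½ + (¼)*92 = -½ + 23 = 45/2)
A = -9526 (A = 958 - 10484 = -9526)
H = -64150/45351 (H = (16517 + 15558)/(-22698 + 45/2) = 32075/(-45351/2) = 32075*(-2/45351) = -64150/45351 ≈ -1.4145)
(26140 - 1898)*(H + A) = (26140 - 1898)*(-64150/45351 - 9526) = 24242*(-432077776/45351) = -10474429445792/45351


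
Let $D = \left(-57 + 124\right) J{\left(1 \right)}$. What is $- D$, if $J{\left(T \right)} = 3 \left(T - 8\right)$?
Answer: $1407$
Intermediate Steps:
$J{\left(T \right)} = -24 + 3 T$ ($J{\left(T \right)} = 3 \left(-8 + T\right) = -24 + 3 T$)
$D = -1407$ ($D = \left(-57 + 124\right) \left(-24 + 3 \cdot 1\right) = 67 \left(-24 + 3\right) = 67 \left(-21\right) = -1407$)
$- D = \left(-1\right) \left(-1407\right) = 1407$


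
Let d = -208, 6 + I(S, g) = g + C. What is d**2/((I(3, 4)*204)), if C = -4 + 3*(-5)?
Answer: -10816/1071 ≈ -10.099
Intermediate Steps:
C = -19 (C = -4 - 15 = -19)
I(S, g) = -25 + g (I(S, g) = -6 + (g - 19) = -6 + (-19 + g) = -25 + g)
d**2/((I(3, 4)*204)) = (-208)**2/(((-25 + 4)*204)) = 43264/((-21*204)) = 43264/(-4284) = 43264*(-1/4284) = -10816/1071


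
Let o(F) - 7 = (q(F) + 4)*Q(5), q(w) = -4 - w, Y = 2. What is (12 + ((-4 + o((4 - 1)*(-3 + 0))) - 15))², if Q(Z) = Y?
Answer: 324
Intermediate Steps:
Q(Z) = 2
o(F) = 7 - 2*F (o(F) = 7 + ((-4 - F) + 4)*2 = 7 - F*2 = 7 - 2*F)
(12 + ((-4 + o((4 - 1)*(-3 + 0))) - 15))² = (12 + ((-4 + (7 - 2*(4 - 1)*(-3 + 0))) - 15))² = (12 + ((-4 + (7 - 6*(-3))) - 15))² = (12 + ((-4 + (7 - 2*(-9))) - 15))² = (12 + ((-4 + (7 + 18)) - 15))² = (12 + ((-4 + 25) - 15))² = (12 + (21 - 15))² = (12 + 6)² = 18² = 324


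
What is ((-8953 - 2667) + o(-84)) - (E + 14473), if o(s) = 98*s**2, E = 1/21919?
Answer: 14584793004/21919 ≈ 6.6540e+5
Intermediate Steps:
E = 1/21919 ≈ 4.5623e-5
((-8953 - 2667) + o(-84)) - (E + 14473) = ((-8953 - 2667) + 98*(-84)**2) - (1/21919 + 14473) = (-11620 + 98*7056) - 1*317233688/21919 = (-11620 + 691488) - 317233688/21919 = 679868 - 317233688/21919 = 14584793004/21919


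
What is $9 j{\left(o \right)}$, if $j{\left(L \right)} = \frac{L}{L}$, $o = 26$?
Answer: $9$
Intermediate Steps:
$j{\left(L \right)} = 1$
$9 j{\left(o \right)} = 9 \cdot 1 = 9$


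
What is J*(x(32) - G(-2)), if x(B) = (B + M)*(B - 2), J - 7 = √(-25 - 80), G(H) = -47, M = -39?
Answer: -1141 - 163*I*√105 ≈ -1141.0 - 1670.3*I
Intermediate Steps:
J = 7 + I*√105 (J = 7 + √(-25 - 80) = 7 + √(-105) = 7 + I*√105 ≈ 7.0 + 10.247*I)
x(B) = (-39 + B)*(-2 + B) (x(B) = (B - 39)*(B - 2) = (-39 + B)*(-2 + B))
J*(x(32) - G(-2)) = (7 + I*√105)*((78 + 32² - 41*32) - 1*(-47)) = (7 + I*√105)*((78 + 1024 - 1312) + 47) = (7 + I*√105)*(-210 + 47) = (7 + I*√105)*(-163) = -1141 - 163*I*√105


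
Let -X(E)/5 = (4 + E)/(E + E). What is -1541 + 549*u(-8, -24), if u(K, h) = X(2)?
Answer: -11317/2 ≈ -5658.5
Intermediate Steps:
X(E) = -5*(4 + E)/(2*E) (X(E) = -5*(4 + E)/(E + E) = -5*(4 + E)/(2*E))
u(K, h) = -15/2 (u(K, h) = -5/2 - 10/2 = -5/2 - 10*1/2 = -5/2 - 5 = -15/2)
-1541 + 549*u(-8, -24) = -1541 + 549*(-15/2) = -1541 - 8235/2 = -11317/2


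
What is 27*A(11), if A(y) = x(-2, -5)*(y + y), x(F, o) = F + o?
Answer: -4158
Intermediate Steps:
A(y) = -14*y (A(y) = (-2 - 5)*(y + y) = -14*y)
27*A(11) = 27*(-14*11) = 27*(-154) = -4158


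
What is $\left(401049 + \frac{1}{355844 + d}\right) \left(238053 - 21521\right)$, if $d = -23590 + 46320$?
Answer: $\frac{16437672114333782}{189287} \approx 8.684 \cdot 10^{10}$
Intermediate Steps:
$d = 22730$
$\left(401049 + \frac{1}{355844 + d}\right) \left(238053 - 21521\right) = \left(401049 + \frac{1}{355844 + 22730}\right) \left(238053 - 21521\right) = \left(401049 + \frac{1}{378574}\right) 216532 = \frac{151826724127}{378574} \cdot 216532 = \frac{16437672114333782}{189287}$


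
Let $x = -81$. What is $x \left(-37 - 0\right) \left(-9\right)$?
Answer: $-26973$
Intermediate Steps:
$x \left(-37 - 0\right) \left(-9\right) = - 81 \left(-37 - 0\right) \left(-9\right) = - 81 \left(-37 + 0\right) \left(-9\right) = - 81 \left(\left(-37\right) \left(-9\right)\right) = \left(-81\right) 333 = -26973$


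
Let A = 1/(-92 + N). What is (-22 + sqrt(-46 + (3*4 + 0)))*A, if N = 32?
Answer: 11/30 - I*sqrt(34)/60 ≈ 0.36667 - 0.097183*I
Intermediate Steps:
A = -1/60 (A = 1/(-92 + 32) = 1/(-60) = -1/60 ≈ -0.016667)
(-22 + sqrt(-46 + (3*4 + 0)))*A = (-22 + sqrt(-46 + (3*4 + 0)))*(-1/60) = (-22 + sqrt(-46 + (12 + 0)))*(-1/60) = (-22 + sqrt(-46 + 12))*(-1/60) = (-22 + sqrt(-34))*(-1/60) = (-22 + I*sqrt(34))*(-1/60) = 11/30 - I*sqrt(34)/60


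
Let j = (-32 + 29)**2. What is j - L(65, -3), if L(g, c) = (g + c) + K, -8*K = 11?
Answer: -413/8 ≈ -51.625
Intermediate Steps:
j = 9 (j = (-3)**2 = 9)
K = -11/8 (K = -1/8*11 = -11/8 ≈ -1.3750)
L(g, c) = -11/8 + c + g (L(g, c) = (g + c) - 11/8 = (c + g) - 11/8 = -11/8 + c + g)
j - L(65, -3) = 9 - (-11/8 - 3 + 65) = 9 - 1*485/8 = 9 - 485/8 = -413/8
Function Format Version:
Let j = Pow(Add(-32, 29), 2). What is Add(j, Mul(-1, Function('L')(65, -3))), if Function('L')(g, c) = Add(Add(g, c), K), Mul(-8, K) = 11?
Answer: Rational(-413, 8) ≈ -51.625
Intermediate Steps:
j = 9 (j = Pow(-3, 2) = 9)
K = Rational(-11, 8) (K = Mul(Rational(-1, 8), 11) = Rational(-11, 8) ≈ -1.3750)
Function('L')(g, c) = Add(Rational(-11, 8), c, g) (Function('L')(g, c) = Add(Add(g, c), Rational(-11, 8)) = Add(Add(c, g), Rational(-11, 8)) = Add(Rational(-11, 8), c, g))
Add(j, Mul(-1, Function('L')(65, -3))) = Add(9, Mul(-1, Add(Rational(-11, 8), -3, 65))) = Add(9, Mul(-1, Rational(485, 8))) = Add(9, Rational(-485, 8)) = Rational(-413, 8)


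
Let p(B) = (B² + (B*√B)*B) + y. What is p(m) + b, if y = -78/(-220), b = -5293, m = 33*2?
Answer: -103031/110 + 4356*√66 ≈ 34452.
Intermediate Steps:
m = 66
y = 39/110 (y = -78*(-1/220) = 39/110 ≈ 0.35455)
p(B) = 39/110 + B² + B^(5/2) (p(B) = (B² + (B*√B)*B) + 39/110 = (B² + B^(3/2)*B) + 39/110 = (B² + B^(5/2)) + 39/110 = 39/110 + B² + B^(5/2))
p(m) + b = (39/110 + 66² + 66^(5/2)) - 5293 = (39/110 + 4356 + 4356*√66) - 5293 = (479199/110 + 4356*√66) - 5293 = -103031/110 + 4356*√66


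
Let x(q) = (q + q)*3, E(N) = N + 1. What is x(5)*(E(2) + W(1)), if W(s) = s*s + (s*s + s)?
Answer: 180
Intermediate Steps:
W(s) = s + 2*s² (W(s) = s² + (s² + s) = s² + (s + s²) = s + 2*s²)
E(N) = 1 + N
x(q) = 6*q (x(q) = (2*q)*3 = 6*q)
x(5)*(E(2) + W(1)) = (6*5)*((1 + 2) + 1*(1 + 2*1)) = 30*(3 + 1*(1 + 2)) = 30*(3 + 1*3) = 30*(3 + 3) = 30*6 = 180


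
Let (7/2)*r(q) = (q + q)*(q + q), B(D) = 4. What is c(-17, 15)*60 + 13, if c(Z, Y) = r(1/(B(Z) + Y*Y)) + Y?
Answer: 335150911/367087 ≈ 913.00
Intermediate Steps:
r(q) = 8*q²/7 (r(q) = 2*((q + q)*(q + q))/7 = 2*((2*q)*(2*q))/7 = 2*(4*q²)/7 = 8*q²/7)
c(Z, Y) = Y + 8/(7*(4 + Y²)²) (c(Z, Y) = 8*(1/(4 + Y*Y))²/7 + Y = 8*(1/(4 + Y²))²/7 + Y = 8/(7*(4 + Y²)²) + Y = Y + 8/(7*(4 + Y²)²))
c(-17, 15)*60 + 13 = (15 + 8/(7*(4 + 15²)²))*60 + 13 = (15 + 8/(7*(4 + 225)²))*60 + 13 = (15 + (8/7)/229²)*60 + 13 = (15 + (8/7)*(1/52441))*60 + 13 = (15 + 8/367087)*60 + 13 = (5506313/367087)*60 + 13 = 330378780/367087 + 13 = 335150911/367087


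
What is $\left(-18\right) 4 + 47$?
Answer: $-25$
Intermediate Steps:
$\left(-18\right) 4 + 47 = -72 + 47 = -25$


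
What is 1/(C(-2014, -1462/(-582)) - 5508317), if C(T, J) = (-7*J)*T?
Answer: -291/1592614609 ≈ -1.8272e-7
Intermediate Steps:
C(T, J) = -7*J*T
1/(C(-2014, -1462/(-582)) - 5508317) = 1/(-7*(-1462/(-582))*(-2014) - 5508317) = 1/(-7*(-1462*(-1/582))*(-2014) - 5508317) = 1/(-7*731/291*(-2014) - 5508317) = 1/(10305638/291 - 5508317) = 1/(-1592614609/291) = -291/1592614609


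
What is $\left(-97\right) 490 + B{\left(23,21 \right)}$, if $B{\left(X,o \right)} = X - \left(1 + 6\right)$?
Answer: $-47514$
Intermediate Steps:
$B{\left(X,o \right)} = -7 + X$ ($B{\left(X,o \right)} = X - 7 = -7 + X$)
$\left(-97\right) 490 + B{\left(23,21 \right)} = \left(-97\right) 490 + \left(-7 + 23\right) = -47530 + 16 = -47514$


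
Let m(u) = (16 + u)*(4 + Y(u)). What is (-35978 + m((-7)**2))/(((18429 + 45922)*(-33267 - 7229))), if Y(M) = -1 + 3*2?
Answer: 35393/2605958096 ≈ 1.3582e-5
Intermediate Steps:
Y(M) = 5 (Y(M) = -1 + 6 = 5)
m(u) = 144 + 9*u (m(u) = (16 + u)*(4 + 5) = (16 + u)*9 = 144 + 9*u)
(-35978 + m((-7)**2))/(((18429 + 45922)*(-33267 - 7229))) = (-35978 + (144 + 9*(-7)**2))/(((18429 + 45922)*(-33267 - 7229))) = (-35978 + (144 + 9*49))/((64351*(-40496))) = (-35978 + (144 + 441))/(-2605958096) = (-35978 + 585)*(-1/2605958096) = -35393*(-1/2605958096) = 35393/2605958096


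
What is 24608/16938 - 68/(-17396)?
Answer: 53654069/36831681 ≈ 1.4567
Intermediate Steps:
24608/16938 - 68/(-17396) = 24608*(1/16938) - 68*(-1/17396) = 12304/8469 + 17/4349 = 53654069/36831681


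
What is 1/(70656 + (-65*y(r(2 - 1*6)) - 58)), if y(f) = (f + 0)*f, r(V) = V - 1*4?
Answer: 1/66438 ≈ 1.5052e-5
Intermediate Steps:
r(V) = -4 + V (r(V) = V - 4 = -4 + V)
y(f) = f² (y(f) = f*f = f²)
1/(70656 + (-65*y(r(2 - 1*6)) - 58)) = 1/(70656 + (-65*(-4 + (2 - 1*6))² - 58)) = 1/(70656 + (-65*(-4 + (2 - 6))² - 58)) = 1/(70656 + (-65*(-4 - 4)² - 58)) = 1/(70656 + (-65*(-8)² - 58)) = 1/(70656 + (-65*64 - 58)) = 1/(70656 + (-4160 - 58)) = 1/(70656 - 4218) = 1/66438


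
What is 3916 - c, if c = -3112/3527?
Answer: 13814844/3527 ≈ 3916.9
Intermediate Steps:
c = -3112/3527 (c = -3112*1/3527 = -3112/3527 ≈ -0.88234)
3916 - c = 3916 - 1*(-3112/3527) = 3916 + 3112/3527 = 13814844/3527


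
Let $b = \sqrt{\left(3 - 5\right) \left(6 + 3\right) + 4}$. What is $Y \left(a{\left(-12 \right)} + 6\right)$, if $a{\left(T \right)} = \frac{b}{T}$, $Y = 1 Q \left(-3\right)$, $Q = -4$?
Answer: $72 - i \sqrt{14} \approx 72.0 - 3.7417 i$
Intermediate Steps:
$b = i \sqrt{14}$ ($b = \sqrt{\left(-2\right) 9 + 4} = \sqrt{-18 + 4} = \sqrt{-14} = i \sqrt{14} \approx 3.7417 i$)
$Y = 12$ ($Y = 1 \left(-4\right) \left(-3\right) = \left(-4\right) \left(-3\right) = 12$)
$a{\left(T \right)} = \frac{i \sqrt{14}}{T}$
$Y \left(a{\left(-12 \right)} + 6\right) = 12 \left(\frac{i \sqrt{14}}{-12} + 6\right) = 12 \left(i \sqrt{14} \left(- \frac{1}{12}\right) + 6\right) = 12 \left(- \frac{i \sqrt{14}}{12} + 6\right) = 12 \left(6 - \frac{i \sqrt{14}}{12}\right) = 72 - i \sqrt{14}$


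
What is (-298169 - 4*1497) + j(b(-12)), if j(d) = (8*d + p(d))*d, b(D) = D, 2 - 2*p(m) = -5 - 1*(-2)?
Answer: -303035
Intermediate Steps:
p(m) = 5/2 (p(m) = 1 - (-5 - 1*(-2))/2 = 1 - (-5 + 2)/2 = 1 - ½*(-3) = 1 + 3/2 = 5/2)
j(d) = d*(5/2 + 8*d) (j(d) = (8*d + 5/2)*d = (5/2 + 8*d)*d = d*(5/2 + 8*d))
(-298169 - 4*1497) + j(b(-12)) = (-298169 - 4*1497) + (½)*(-12)*(5 + 16*(-12)) = (-298169 - 5988) + (½)*(-12)*(5 - 192) = -304157 + (½)*(-12)*(-187) = -304157 + 1122 = -303035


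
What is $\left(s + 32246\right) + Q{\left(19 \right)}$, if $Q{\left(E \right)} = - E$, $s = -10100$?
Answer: $22127$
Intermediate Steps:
$\left(s + 32246\right) + Q{\left(19 \right)} = \left(-10100 + 32246\right) - 19 = 22146 - 19 = 22127$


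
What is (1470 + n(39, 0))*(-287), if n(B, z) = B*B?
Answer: -858417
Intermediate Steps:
n(B, z) = B**2
(1470 + n(39, 0))*(-287) = (1470 + 39**2)*(-287) = (1470 + 1521)*(-287) = 2991*(-287) = -858417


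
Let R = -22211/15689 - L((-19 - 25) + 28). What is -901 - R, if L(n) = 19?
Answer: -13815487/15689 ≈ -880.58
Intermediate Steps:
R = -320302/15689 (R = -22211/15689 - 1*19 = -22211*1/15689 - 19 = -22211/15689 - 19 = -320302/15689 ≈ -20.416)
-901 - R = -901 - 1*(-320302/15689) = -901 + 320302/15689 = -13815487/15689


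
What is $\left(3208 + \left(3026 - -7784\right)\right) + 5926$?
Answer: $19944$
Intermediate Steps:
$\left(3208 + \left(3026 - -7784\right)\right) + 5926 = \left(3208 + \left(3026 + 7784\right)\right) + 5926 = \left(3208 + 10810\right) + 5926 = 14018 + 5926 = 19944$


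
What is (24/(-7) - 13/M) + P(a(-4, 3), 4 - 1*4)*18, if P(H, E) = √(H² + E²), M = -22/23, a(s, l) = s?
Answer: 12653/154 ≈ 82.162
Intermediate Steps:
M = -22/23 (M = -22*1/23 = -22/23 ≈ -0.95652)
P(H, E) = √(E² + H²)
(24/(-7) - 13/M) + P(a(-4, 3), 4 - 1*4)*18 = (24/(-7) - 13/(-22/23)) + √((4 - 1*4)² + (-4)²)*18 = (24*(-⅐) - 13*(-23/22)) + √((4 - 4)² + 16)*18 = (-24/7 + 299/22) + √(0² + 16)*18 = 1565/154 + √(0 + 16)*18 = 1565/154 + √16*18 = 1565/154 + 4*18 = 1565/154 + 72 = 12653/154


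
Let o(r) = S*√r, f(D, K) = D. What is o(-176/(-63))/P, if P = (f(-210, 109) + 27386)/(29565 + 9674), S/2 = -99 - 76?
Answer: -980975*√77/10191 ≈ -844.67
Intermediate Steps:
S = -350 (S = 2*(-99 - 76) = 2*(-175) = -350)
P = 27176/39239 (P = (-210 + 27386)/(29565 + 9674) = 27176/39239 ≈ 0.69258)
o(r) = -350*√r
o(-176/(-63))/P = (-350*4*√11*√(-1/(-63)))/(27176/39239) = -350*4*√77/21*(39239/27176) = -200*√77/3*(39239/27176) = -980975*√77/10191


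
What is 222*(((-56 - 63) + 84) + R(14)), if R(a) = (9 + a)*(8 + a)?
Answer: 104562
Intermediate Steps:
R(a) = (8 + a)*(9 + a)
222*(((-56 - 63) + 84) + R(14)) = 222*(((-56 - 63) + 84) + (72 + 14**2 + 17*14)) = 222*((-119 + 84) + (72 + 196 + 238)) = 222*(-35 + 506) = 222*471 = 104562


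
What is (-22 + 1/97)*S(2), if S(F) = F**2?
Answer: -8532/97 ≈ -87.959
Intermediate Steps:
(-22 + 1/97)*S(2) = (-22 + 1/97)*2**2 = (-22 + 1/97)*4 = -2133/97*4 = -8532/97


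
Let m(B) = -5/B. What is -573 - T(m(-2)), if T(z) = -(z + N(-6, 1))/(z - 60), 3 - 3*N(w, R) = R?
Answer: -197704/345 ≈ -573.05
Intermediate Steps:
N(w, R) = 1 - R/3
T(z) = -(2/3 + z)/(-60 + z) (T(z) = -(z + (1 - 1/3*1))/(z - 60) = -(z + (1 - 1/3))/(-60 + z) = -(z + 2/3)/(-60 + z) = -(2/3 + z)/(-60 + z))
-573 - T(m(-2)) = -573 - (-2/3 - (-5)/(-2))/(-60 - 5/(-2)) = -573 - (-2/3 - (-5)*(-1)/2)/(-60 - 5*(-1/2)) = -573 - (-2/3 - 1*5/2)/(-60 + 5/2) = -573 - (-2/3 - 5/2)/(-115/2) = -573 - (-2)*(-19)/(115*6) = -573 - 1*19/345 = -573 - 19/345 = -197704/345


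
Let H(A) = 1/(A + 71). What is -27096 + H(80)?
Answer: -4091495/151 ≈ -27096.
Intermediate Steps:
H(A) = 1/(71 + A)
-27096 + H(80) = -27096 + 1/(71 + 80) = -27096 + 1/151 = -4091495/151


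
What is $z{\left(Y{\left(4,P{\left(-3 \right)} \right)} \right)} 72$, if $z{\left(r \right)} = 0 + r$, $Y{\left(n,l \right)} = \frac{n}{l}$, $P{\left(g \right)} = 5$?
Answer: $\frac{288}{5} \approx 57.6$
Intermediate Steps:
$z{\left(r \right)} = r$
$z{\left(Y{\left(4,P{\left(-3 \right)} \right)} \right)} 72 = \frac{4}{5} \cdot 72 = \frac{288}{5}$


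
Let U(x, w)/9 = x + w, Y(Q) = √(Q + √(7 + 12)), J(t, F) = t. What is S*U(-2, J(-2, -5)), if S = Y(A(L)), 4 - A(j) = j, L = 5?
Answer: -36*√(-1 + √19) ≈ -65.978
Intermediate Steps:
A(j) = 4 - j
Y(Q) = √(Q + √19)
U(x, w) = 9*w + 9*x (U(x, w) = 9*(x + w) = 9*(w + x) = 9*w + 9*x)
S = √(-1 + √19) (S = √((4 - 1*5) + √19) = √((4 - 5) + √19) = √(-1 + √19) ≈ 1.8327)
S*U(-2, J(-2, -5)) = √(-1 + √19)*(9*(-2) + 9*(-2)) = √(-1 + √19)*(-18 - 18) = √(-1 + √19)*(-36) = -36*√(-1 + √19)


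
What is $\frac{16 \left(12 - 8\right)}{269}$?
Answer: $\frac{64}{269} \approx 0.23792$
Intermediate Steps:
$\frac{16 \left(12 - 8\right)}{269} = 16 \cdot 4 \cdot \frac{1}{269} = 64 \cdot \frac{1}{269} = \frac{64}{269}$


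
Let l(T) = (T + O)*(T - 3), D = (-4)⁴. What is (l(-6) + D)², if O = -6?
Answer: 132496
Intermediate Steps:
D = 256
l(T) = (-6 + T)*(-3 + T) (l(T) = (T - 6)*(T - 3) = (-6 + T)*(-3 + T))
(l(-6) + D)² = ((18 + (-6)² - 9*(-6)) + 256)² = ((18 + 36 + 54) + 256)² = (108 + 256)² = 364² = 132496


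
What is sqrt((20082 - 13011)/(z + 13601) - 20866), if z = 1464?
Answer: I*sqrt(4735520334235)/15065 ≈ 144.45*I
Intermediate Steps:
sqrt((20082 - 13011)/(z + 13601) - 20866) = sqrt((20082 - 13011)/(1464 + 13601) - 20866) = sqrt(7071/15065 - 20866) = sqrt(-314339219/15065) = I*sqrt(4735520334235)/15065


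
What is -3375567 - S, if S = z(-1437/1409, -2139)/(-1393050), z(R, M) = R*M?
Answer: -2208529350833469/654269150 ≈ -3.3756e+6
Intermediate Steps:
z(R, M) = M*R
S = -1024581/654269150 (S = -(-3073743)/1409/(-1393050) = -(-3073743)/1409*(-1/1393050) = -2139*(-1437/1409)*(-1/1393050) = (3073743/1409)*(-1/1393050) = -1024581/654269150 ≈ -0.0015660)
-3375567 - S = -3375567 - 1*(-1024581/654269150) = -3375567 + 1024581/654269150 = -2208529350833469/654269150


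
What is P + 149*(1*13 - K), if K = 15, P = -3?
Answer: -301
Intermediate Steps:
P + 149*(1*13 - K) = -3 + 149*(1*13 - 1*15) = -3 + 149*(13 - 15) = -3 + 149*(-2) = -3 - 298 = -301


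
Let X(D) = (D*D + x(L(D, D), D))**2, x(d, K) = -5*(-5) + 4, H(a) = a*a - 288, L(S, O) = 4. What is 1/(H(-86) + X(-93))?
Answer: 1/75314792 ≈ 1.3278e-8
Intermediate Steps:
H(a) = -288 + a**2 (H(a) = a**2 - 288 = -288 + a**2)
x(d, K) = 29 (x(d, K) = 25 + 4 = 29)
X(D) = (29 + D**2)**2 (X(D) = (D*D + 29)**2 = (D**2 + 29)**2 = (29 + D**2)**2)
1/(H(-86) + X(-93)) = 1/((-288 + (-86)**2) + (29 + (-93)**2)**2) = 1/((-288 + 7396) + (29 + 8649)**2) = 1/(7108 + 8678**2) = 1/(7108 + 75307684) = 1/75314792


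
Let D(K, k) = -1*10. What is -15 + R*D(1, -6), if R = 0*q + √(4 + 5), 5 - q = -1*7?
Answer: -45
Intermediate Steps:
D(K, k) = -10
q = 12 (q = 5 - (-1)*7 = 5 - 1*(-7) = 5 + 7 = 12)
R = 3 (R = 0*12 + √(4 + 5) = 0 + √9 = 0 + 3 = 3)
-15 + R*D(1, -6) = -15 + 3*(-10) = -15 - 30 = -45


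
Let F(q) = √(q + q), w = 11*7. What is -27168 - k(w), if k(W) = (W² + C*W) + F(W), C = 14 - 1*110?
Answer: -25705 - √154 ≈ -25717.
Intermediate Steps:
w = 77
F(q) = √2*√q (F(q) = √(2*q) = √2*√q)
C = -96 (C = 14 - 110 = -96)
k(W) = W² - 96*W + √2*√W (k(W) = (W² - 96*W) + √2*√W = W² - 96*W + √2*√W)
-27168 - k(w) = -27168 - (77² - 96*77 + √2*√77) = -27168 - (5929 - 7392 + √154) = -27168 - (-1463 + √154) = -27168 + (1463 - √154) = -25705 - √154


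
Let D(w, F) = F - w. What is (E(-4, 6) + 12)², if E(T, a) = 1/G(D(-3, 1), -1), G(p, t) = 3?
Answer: 1369/9 ≈ 152.11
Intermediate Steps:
E(T, a) = ⅓ (E(T, a) = 1/3 = ⅓)
(E(-4, 6) + 12)² = (⅓ + 12)² = (37/3)² = 1369/9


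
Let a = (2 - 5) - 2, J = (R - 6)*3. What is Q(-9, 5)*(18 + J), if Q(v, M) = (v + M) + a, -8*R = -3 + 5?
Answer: 27/4 ≈ 6.7500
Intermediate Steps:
R = -1/4 (R = -(-3 + 5)/8 = -1/8*2 = -1/4 ≈ -0.25000)
J = -75/4 (J = (-1/4 - 6)*3 = -25/4*3 = -75/4 ≈ -18.750)
a = -5 (a = -3 - 2 = -5)
Q(v, M) = -5 + M + v (Q(v, M) = (v + M) - 5 = (M + v) - 5 = -5 + M + v)
Q(-9, 5)*(18 + J) = (-5 + 5 - 9)*(18 - 75/4) = -9*(-3/4) = 27/4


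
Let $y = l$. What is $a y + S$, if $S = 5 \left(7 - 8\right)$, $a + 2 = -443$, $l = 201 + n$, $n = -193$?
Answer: $-3565$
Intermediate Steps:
$l = 8$ ($l = 201 - 193 = 8$)
$a = -445$ ($a = -2 - 443 = -445$)
$S = -5$ ($S = 5 \left(-1\right) = -5$)
$y = 8$
$a y + S = \left(-445\right) 8 - 5 = -3560 - 5 = -3565$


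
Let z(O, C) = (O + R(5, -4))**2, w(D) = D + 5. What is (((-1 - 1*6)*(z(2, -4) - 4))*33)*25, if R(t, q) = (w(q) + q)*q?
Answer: -1108800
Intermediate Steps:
w(D) = 5 + D
R(t, q) = q*(5 + 2*q) (R(t, q) = ((5 + q) + q)*q = (5 + 2*q)*q = q*(5 + 2*q))
z(O, C) = (12 + O)**2 (z(O, C) = (O - 4*(5 + 2*(-4)))**2 = (O - 4*(5 - 8))**2 = (O - 4*(-3))**2 = (O + 12)**2 = (12 + O)**2)
(((-1 - 1*6)*(z(2, -4) - 4))*33)*25 = (((-1 - 1*6)*((12 + 2)**2 - 4))*33)*25 = (((-1 - 6)*(14**2 - 4))*33)*25 = (-7*(196 - 4)*33)*25 = (-7*192*33)*25 = -1344*33*25 = -44352*25 = -1108800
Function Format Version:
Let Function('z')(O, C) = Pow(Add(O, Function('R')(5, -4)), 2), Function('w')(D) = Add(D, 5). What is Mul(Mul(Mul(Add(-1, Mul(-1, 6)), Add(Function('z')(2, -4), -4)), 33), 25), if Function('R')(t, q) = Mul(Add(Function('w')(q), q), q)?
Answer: -1108800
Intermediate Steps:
Function('w')(D) = Add(5, D)
Function('R')(t, q) = Mul(q, Add(5, Mul(2, q))) (Function('R')(t, q) = Mul(Add(Add(5, q), q), q) = Mul(Add(5, Mul(2, q)), q) = Mul(q, Add(5, Mul(2, q))))
Function('z')(O, C) = Pow(Add(12, O), 2) (Function('z')(O, C) = Pow(Add(O, Mul(-4, Add(5, Mul(2, -4)))), 2) = Pow(Add(O, Mul(-4, Add(5, -8))), 2) = Pow(Add(O, Mul(-4, -3)), 2) = Pow(Add(O, 12), 2) = Pow(Add(12, O), 2))
Mul(Mul(Mul(Add(-1, Mul(-1, 6)), Add(Function('z')(2, -4), -4)), 33), 25) = Mul(Mul(Mul(Add(-1, Mul(-1, 6)), Add(Pow(Add(12, 2), 2), -4)), 33), 25) = Mul(Mul(Mul(Add(-1, -6), Add(Pow(14, 2), -4)), 33), 25) = Mul(Mul(Mul(-7, Add(196, -4)), 33), 25) = Mul(Mul(Mul(-7, 192), 33), 25) = Mul(Mul(-1344, 33), 25) = Mul(-44352, 25) = -1108800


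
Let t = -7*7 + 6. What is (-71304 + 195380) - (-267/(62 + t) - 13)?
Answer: 2357958/19 ≈ 1.2410e+5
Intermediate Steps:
t = -43 (t = -49 + 6 = -43)
(-71304 + 195380) - (-267/(62 + t) - 13) = (-71304 + 195380) - (-267/(62 - 43) - 13) = 124076 - (-267/19 - 13) = 124076 - 1*(-514/19) = 124076 + 514/19 = 2357958/19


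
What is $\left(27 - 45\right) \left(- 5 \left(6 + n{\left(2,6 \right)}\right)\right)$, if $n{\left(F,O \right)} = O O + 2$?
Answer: $3960$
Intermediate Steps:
$n{\left(F,O \right)} = 2 + O^{2}$ ($n{\left(F,O \right)} = O^{2} + 2 = 2 + O^{2}$)
$\left(27 - 45\right) \left(- 5 \left(6 + n{\left(2,6 \right)}\right)\right) = \left(27 - 45\right) \left(- 5 \left(6 + \left(2 + 6^{2}\right)\right)\right) = - 18 \left(- 5 \left(6 + \left(2 + 36\right)\right)\right) = - 18 \left(- 5 \left(6 + 38\right)\right) = - 18 \left(\left(-5\right) 44\right) = \left(-18\right) \left(-220\right) = 3960$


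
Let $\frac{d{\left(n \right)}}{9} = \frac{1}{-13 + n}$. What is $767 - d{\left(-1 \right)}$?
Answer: $\frac{10747}{14} \approx 767.64$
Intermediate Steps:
$d{\left(n \right)} = \frac{9}{-13 + n}$
$767 - d{\left(-1 \right)} = 767 - \frac{9}{-13 - 1} = 767 - \frac{9}{-14} = 767 - 9 \left(- \frac{1}{14}\right) = 767 - - \frac{9}{14} = 767 + \frac{9}{14} = \frac{10747}{14}$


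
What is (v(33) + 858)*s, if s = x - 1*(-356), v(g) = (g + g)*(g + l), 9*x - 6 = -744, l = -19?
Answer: 488268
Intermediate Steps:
x = -82 (x = ⅔ + (⅑)*(-744) = ⅔ - 248/3 = -82)
v(g) = 2*g*(-19 + g) (v(g) = (g + g)*(g - 19) = (2*g)*(-19 + g) = 2*g*(-19 + g))
s = 274 (s = -82 - 1*(-356) = -82 + 356 = 274)
(v(33) + 858)*s = (2*33*(-19 + 33) + 858)*274 = (2*33*14 + 858)*274 = (924 + 858)*274 = 1782*274 = 488268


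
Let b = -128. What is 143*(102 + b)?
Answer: -3718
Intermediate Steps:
143*(102 + b) = 143*(102 - 128) = 143*(-26) = -3718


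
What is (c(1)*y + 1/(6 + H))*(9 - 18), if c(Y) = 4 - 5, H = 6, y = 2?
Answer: 69/4 ≈ 17.250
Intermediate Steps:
c(Y) = -1
(c(1)*y + 1/(6 + H))*(9 - 18) = (-1*2 + 1/(6 + 6))*(9 - 18) = (-2 + 1/12)*(-9) = -23/12*(-9) = 69/4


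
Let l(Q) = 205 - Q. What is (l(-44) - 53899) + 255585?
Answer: 201935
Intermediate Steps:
(l(-44) - 53899) + 255585 = ((205 - 1*(-44)) - 53899) + 255585 = ((205 + 44) - 53899) + 255585 = (249 - 53899) + 255585 = -53650 + 255585 = 201935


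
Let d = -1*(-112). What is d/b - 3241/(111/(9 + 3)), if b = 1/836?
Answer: 3451420/37 ≈ 93282.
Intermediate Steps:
b = 1/836 ≈ 0.0011962
d = 112
d/b - 3241/(111/(9 + 3)) = 112/(1/836) - 3241/(111/(9 + 3)) = 112*836 - 3241/(111/12) = 93632 - 3241/(111*(1/12)) = 93632 - 3241/37/4 = 93632 - 3241*4/37 = 93632 - 12964/37 = 3451420/37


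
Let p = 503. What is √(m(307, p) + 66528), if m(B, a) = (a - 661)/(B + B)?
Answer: √6270173219/307 ≈ 257.93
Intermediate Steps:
m(B, a) = (-661 + a)/(2*B) (m(B, a) = (-661 + a)/((2*B)) = (-661 + a)*(1/(2*B)) = (-661 + a)/(2*B))
√(m(307, p) + 66528) = √((½)*(-661 + 503)/307 + 66528) = √((½)*(1/307)*(-158) + 66528) = √(-79/307 + 66528) = √(20424017/307) = √6270173219/307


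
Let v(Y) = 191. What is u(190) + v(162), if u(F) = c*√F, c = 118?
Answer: 191 + 118*√190 ≈ 1817.5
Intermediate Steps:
u(F) = 118*√F
u(190) + v(162) = 118*√190 + 191 = 191 + 118*√190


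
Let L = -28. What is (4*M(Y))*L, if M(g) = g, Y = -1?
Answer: 112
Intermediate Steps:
(4*M(Y))*L = (4*(-1))*(-28) = -4*(-28) = 112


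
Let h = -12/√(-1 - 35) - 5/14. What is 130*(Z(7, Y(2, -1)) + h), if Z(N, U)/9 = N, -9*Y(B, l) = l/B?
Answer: 57005/7 + 260*I ≈ 8143.6 + 260.0*I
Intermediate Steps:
Y(B, l) = -l/(9*B)
h = -5/14 + 2*I (h = -12*(-I/6) - 5*1/14 = -12*(-I/6) - 5/14 = -(-2)*I - 5/14 = 2*I - 5/14 = -5/14 + 2*I ≈ -0.35714 + 2.0*I)
Z(N, U) = 9*N
130*(Z(7, Y(2, -1)) + h) = 130*(9*7 + (-5/14 + 2*I)) = 130*(63 + (-5/14 + 2*I)) = 130*(877/14 + 2*I) = 57005/7 + 260*I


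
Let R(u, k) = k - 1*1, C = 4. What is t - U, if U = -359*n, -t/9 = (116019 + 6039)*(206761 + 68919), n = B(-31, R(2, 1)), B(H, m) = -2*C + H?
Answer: -302840558961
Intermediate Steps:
R(u, k) = -1 + k (R(u, k) = k - 1 = -1 + k)
B(H, m) = -8 + H (B(H, m) = -2*4 + H = -8 + H)
n = -39 (n = -8 - 31 = -39)
t = -302840544960 (t = -9*(116019 + 6039)*(206761 + 68919) = -1098522*275680 = -9*33648949440 = -302840544960)
U = 14001 (U = -359*(-39) = 14001)
t - U = -302840544960 - 1*14001 = -302840544960 - 14001 = -302840558961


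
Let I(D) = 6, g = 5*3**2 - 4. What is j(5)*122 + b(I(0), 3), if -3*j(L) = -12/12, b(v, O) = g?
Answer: 245/3 ≈ 81.667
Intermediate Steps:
g = 41 (g = 5*9 - 4 = 45 - 4 = 41)
b(v, O) = 41
j(L) = 1/3 (j(L) = -(-4)/12 = -1/3*(-1) = 1/3)
j(5)*122 + b(I(0), 3) = (1/3)*122 + 41 = 122/3 + 41 = 245/3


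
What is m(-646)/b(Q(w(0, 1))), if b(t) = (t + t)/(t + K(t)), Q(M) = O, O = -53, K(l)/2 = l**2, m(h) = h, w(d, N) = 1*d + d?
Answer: 33915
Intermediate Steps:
w(d, N) = 2*d (w(d, N) = d + d = 2*d)
K(l) = 2*l**2
Q(M) = -53
b(t) = 2*t/(t + 2*t**2) (b(t) = (t + t)/(t + 2*t**2) = (2*t)/(t + 2*t**2) = 2*t/(t + 2*t**2))
m(-646)/b(Q(w(0, 1))) = -646/(2/(1 + 2*(-53))) = -646/(2/(1 - 106)) = -646/(2/(-105)) = -646/(2*(-1/105)) = -646/(-2/105) = -646*(-105/2) = 33915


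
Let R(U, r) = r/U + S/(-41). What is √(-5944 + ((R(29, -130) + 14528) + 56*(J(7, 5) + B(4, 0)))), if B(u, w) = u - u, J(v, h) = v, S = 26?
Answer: 2*√3170581455/1189 ≈ 94.715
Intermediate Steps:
B(u, w) = 0
R(U, r) = -26/41 + r/U (R(U, r) = r/U + 26/(-41) = r/U + 26*(-1/41) = r/U - 26/41 = -26/41 + r/U)
√(-5944 + ((R(29, -130) + 14528) + 56*(J(7, 5) + B(4, 0)))) = √(-5944 + (((-26/41 - 130/29) + 14528) + 56*(7 + 0))) = √(-5944 + (((-26/41 - 130*1/29) + 14528) + 56*7)) = √(-5944 + (((-26/41 - 130/29) + 14528) + 392)) = √(-5944 + ((-6084/1189 + 14528) + 392)) = √(-5944 + (17267708/1189 + 392)) = √(-5944 + 17733796/1189) = √(10666380/1189) = 2*√3170581455/1189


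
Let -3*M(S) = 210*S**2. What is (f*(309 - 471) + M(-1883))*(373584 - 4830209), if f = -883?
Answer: 1105488934394000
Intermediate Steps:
M(S) = -70*S**2
(f*(309 - 471) + M(-1883))*(373584 - 4830209) = (-883*(309 - 471) - 70*(-1883)**2)*(373584 - 4830209) = (-883*(-162) - 70*3545689)*(-4456625) = (143046 - 248198230)*(-4456625) = -248055184*(-4456625) = 1105488934394000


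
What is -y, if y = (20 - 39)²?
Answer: -361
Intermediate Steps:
y = 361 (y = (-19)² = 361)
-y = -1*361 = -361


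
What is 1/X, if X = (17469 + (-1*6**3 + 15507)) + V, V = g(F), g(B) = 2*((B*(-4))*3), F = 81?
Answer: 1/30816 ≈ 3.2451e-5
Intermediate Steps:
g(B) = -24*B (g(B) = 2*(-4*B*3) = 2*(-12*B) = -24*B)
V = -1944 (V = -24*81 = -1944)
X = 30816 (X = (17469 + (-1*6**3 + 15507)) - 1944 = (17469 + (-1*216 + 15507)) - 1944 = (17469 + (-216 + 15507)) - 1944 = (17469 + 15291) - 1944 = 32760 - 1944 = 30816)
1/X = 1/30816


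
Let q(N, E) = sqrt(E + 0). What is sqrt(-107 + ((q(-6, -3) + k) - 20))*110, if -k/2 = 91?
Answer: 110*sqrt(-309 + I*sqrt(3)) ≈ 5.4193 + 1933.6*I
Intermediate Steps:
q(N, E) = sqrt(E)
k = -182 (k = -2*91 = -182)
sqrt(-107 + ((q(-6, -3) + k) - 20))*110 = sqrt(-107 + ((sqrt(-3) - 182) - 20))*110 = sqrt(-107 + ((I*sqrt(3) - 182) - 20))*110 = sqrt(-107 + ((-182 + I*sqrt(3)) - 20))*110 = sqrt(-107 + (-202 + I*sqrt(3)))*110 = sqrt(-309 + I*sqrt(3))*110 = 110*sqrt(-309 + I*sqrt(3))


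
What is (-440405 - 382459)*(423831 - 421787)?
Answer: -1681934016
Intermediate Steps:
(-440405 - 382459)*(423831 - 421787) = -822864*2044 = -1681934016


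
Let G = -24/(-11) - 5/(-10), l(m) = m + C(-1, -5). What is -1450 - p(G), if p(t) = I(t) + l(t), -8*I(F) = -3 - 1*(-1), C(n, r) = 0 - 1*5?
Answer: -63709/44 ≈ -1447.9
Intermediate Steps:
C(n, r) = -5 (C(n, r) = 0 - 5 = -5)
l(m) = -5 + m (l(m) = m - 5 = -5 + m)
G = 59/22 (G = -24*(-1/11) - 5*(-⅒) = 24/11 + ½ = 59/22 ≈ 2.6818)
I(F) = ¼ (I(F) = -(-3 - 1*(-1))/8 = -(-3 + 1)/8 = -⅛*(-2) = ¼)
p(t) = -19/4 + t (p(t) = ¼ + (-5 + t) = -19/4 + t)
-1450 - p(G) = -1450 - (-19/4 + 59/22) = -1450 - 1*(-91/44) = -1450 + 91/44 = -63709/44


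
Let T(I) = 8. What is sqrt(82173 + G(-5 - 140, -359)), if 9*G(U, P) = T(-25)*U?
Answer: sqrt(738397)/3 ≈ 286.43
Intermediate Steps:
G(U, P) = 8*U/9 (G(U, P) = (8*U)/9 = 8*U/9)
sqrt(82173 + G(-5 - 140, -359)) = sqrt(82173 + 8*(-5 - 140)/9) = sqrt(82173 + (8/9)*(-145)) = sqrt(82173 - 1160/9) = sqrt(738397/9) = sqrt(738397)/3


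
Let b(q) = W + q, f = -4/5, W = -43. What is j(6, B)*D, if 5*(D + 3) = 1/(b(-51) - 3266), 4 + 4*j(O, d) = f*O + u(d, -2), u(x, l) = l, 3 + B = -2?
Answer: 453609/56000 ≈ 8.1002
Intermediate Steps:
B = -5 (B = -3 - 2 = -5)
f = -⅘ (f = -4*⅕ = -⅘ ≈ -0.80000)
b(q) = -43 + q
j(O, d) = -3/2 - O/5 (j(O, d) = -1 + (-4*O/5 - 2)/4 = -1 + (-2 - 4*O/5)/4 = -1 + (-½ - O/5) = -3/2 - O/5)
D = -50401/16800 (D = -3 + 1/(5*((-43 - 51) - 3266)) = -3 + 1/(5*(-94 - 3266)) = -3 + (⅕)/(-3360) = -3 + (⅕)*(-1/3360) = -3 - 1/16800 = -50401/16800 ≈ -3.0001)
j(6, B)*D = (-3/2 - ⅕*6)*(-50401/16800) = (-3/2 - 6/5)*(-50401/16800) = -27/10*(-50401/16800) = 453609/56000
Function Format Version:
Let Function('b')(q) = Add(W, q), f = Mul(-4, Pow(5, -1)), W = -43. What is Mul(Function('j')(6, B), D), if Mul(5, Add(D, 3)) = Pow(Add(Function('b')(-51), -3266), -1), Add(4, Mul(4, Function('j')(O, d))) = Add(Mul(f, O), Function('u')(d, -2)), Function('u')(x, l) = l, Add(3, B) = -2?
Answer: Rational(453609, 56000) ≈ 8.1002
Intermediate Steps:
B = -5 (B = Add(-3, -2) = -5)
f = Rational(-4, 5) (f = Mul(-4, Rational(1, 5)) = Rational(-4, 5) ≈ -0.80000)
Function('b')(q) = Add(-43, q)
Function('j')(O, d) = Add(Rational(-3, 2), Mul(Rational(-1, 5), O)) (Function('j')(O, d) = Add(-1, Mul(Rational(1, 4), Add(Mul(Rational(-4, 5), O), -2))) = Add(-1, Mul(Rational(1, 4), Add(-2, Mul(Rational(-4, 5), O)))) = Add(-1, Add(Rational(-1, 2), Mul(Rational(-1, 5), O))) = Add(Rational(-3, 2), Mul(Rational(-1, 5), O)))
D = Rational(-50401, 16800) (D = Add(-3, Mul(Rational(1, 5), Pow(Add(Add(-43, -51), -3266), -1))) = Add(-3, Mul(Rational(1, 5), Pow(Add(-94, -3266), -1))) = Add(-3, Mul(Rational(1, 5), Pow(-3360, -1))) = Add(-3, Mul(Rational(1, 5), Rational(-1, 3360))) = Add(-3, Rational(-1, 16800)) = Rational(-50401, 16800) ≈ -3.0001)
Mul(Function('j')(6, B), D) = Mul(Add(Rational(-3, 2), Mul(Rational(-1, 5), 6)), Rational(-50401, 16800)) = Mul(Add(Rational(-3, 2), Rational(-6, 5)), Rational(-50401, 16800)) = Mul(Rational(-27, 10), Rational(-50401, 16800)) = Rational(453609, 56000)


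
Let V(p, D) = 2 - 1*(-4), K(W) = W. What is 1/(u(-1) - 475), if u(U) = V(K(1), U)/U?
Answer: -1/481 ≈ -0.0020790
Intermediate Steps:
V(p, D) = 6 (V(p, D) = 2 + 4 = 6)
u(U) = 6/U
1/(u(-1) - 475) = 1/(6/(-1) - 475) = 1/(6*(-1) - 475) = 1/(-6 - 475) = 1/(-481) = -1/481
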